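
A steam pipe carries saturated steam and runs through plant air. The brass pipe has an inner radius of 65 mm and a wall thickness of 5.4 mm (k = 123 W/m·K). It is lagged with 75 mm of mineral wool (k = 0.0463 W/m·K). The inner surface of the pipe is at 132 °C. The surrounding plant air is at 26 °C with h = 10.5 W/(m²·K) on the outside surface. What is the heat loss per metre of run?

For a radial system each layer contributes R = ln(r_out/r_in)/(2πkL); films add R = 1/(hA).
R_brass pipe wall = ln(70.4/65)/(2π×123×1) = 1.033×10^-4 K/W
R_mineral wool = ln(145.4/70.4)/(2π×0.0463×1) = 2.493 K/W
R_outer film = 1/(h_o·2πr_oL) = 1/(10.5×2π×0.1454×1) = 0.1042 K/W
R_total = 2.598 K/W
Q = ΔT/R_total = 106/2.598

q′ ≈ 40.8 W/m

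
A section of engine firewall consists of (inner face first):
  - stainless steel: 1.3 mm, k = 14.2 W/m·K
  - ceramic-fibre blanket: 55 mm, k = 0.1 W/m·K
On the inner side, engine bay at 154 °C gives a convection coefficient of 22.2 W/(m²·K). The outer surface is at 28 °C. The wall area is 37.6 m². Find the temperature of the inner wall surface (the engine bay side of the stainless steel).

Thermal resistances in series:
R_inner film = 1/(h_i·A) = 1/(22.2×37.6) = 0.001198 K/W
R_stainless steel = L/(kA) = 0.0013/(14.2×37.6) = 2.435×10^-6 K/W
R_ceramic-fibre blanket = L/(kA) = 0.055/(0.1×37.6) = 0.01463 K/W
R_total = 0.01583 K/W;  Q = ΔT/R_total = 126/0.01583 = 7961 W
T_interface = T_inner − Q·ΣR(inner→interface) = 154 − 7960×0.001198

T ≈ 144 °C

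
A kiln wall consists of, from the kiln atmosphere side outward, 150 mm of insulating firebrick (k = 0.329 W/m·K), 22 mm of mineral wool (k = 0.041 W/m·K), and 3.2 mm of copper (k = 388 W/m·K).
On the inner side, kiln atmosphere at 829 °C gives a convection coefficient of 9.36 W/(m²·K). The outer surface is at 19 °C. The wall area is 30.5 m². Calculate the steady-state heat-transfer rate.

Treating each layer as a thermal resistance in series:
R_inner film = 1/(h_i·A) = 1/(9.36×30.5) = 0.003503 K/W
R_insulating firebrick = L/(kA) = 0.15/(0.329×30.5) = 0.01495 K/W
R_mineral wool = L/(kA) = 0.022/(0.041×30.5) = 0.01759 K/W
R_copper = L/(kA) = 0.0032/(388×30.5) = 2.704×10^-7 K/W
R_total = 0.03604 K/W
Q = ΔT / R_total = 810 / 0.03604

Q ≈ 22500 W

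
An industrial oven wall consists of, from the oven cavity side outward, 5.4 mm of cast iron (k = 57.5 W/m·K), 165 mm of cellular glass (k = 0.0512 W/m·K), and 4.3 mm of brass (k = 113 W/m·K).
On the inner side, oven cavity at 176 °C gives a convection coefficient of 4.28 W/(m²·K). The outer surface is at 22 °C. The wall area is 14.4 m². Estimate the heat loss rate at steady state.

Treating each layer as a thermal resistance in series:
R_inner film = 1/(h_i·A) = 1/(4.28×14.4) = 0.01623 K/W
R_cast iron = L/(kA) = 0.0054/(57.5×14.4) = 6.522×10^-6 K/W
R_cellular glass = L/(kA) = 0.165/(0.0512×14.4) = 0.2238 K/W
R_brass = L/(kA) = 0.0043/(113×14.4) = 2.643×10^-6 K/W
R_total = 0.24 K/W
Q = ΔT / R_total = 154 / 0.24

Q ≈ 642 W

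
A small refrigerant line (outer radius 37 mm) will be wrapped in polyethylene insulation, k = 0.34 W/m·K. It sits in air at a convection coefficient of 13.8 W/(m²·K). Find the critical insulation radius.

r_cr ≈ 24.6 mm

For a cylinder r_cr = k/h = 0.34/13.8
r_cr = 24.6 mm; since the bare radius (37 mm) is above r_cr, any added insulation will reduce heat loss.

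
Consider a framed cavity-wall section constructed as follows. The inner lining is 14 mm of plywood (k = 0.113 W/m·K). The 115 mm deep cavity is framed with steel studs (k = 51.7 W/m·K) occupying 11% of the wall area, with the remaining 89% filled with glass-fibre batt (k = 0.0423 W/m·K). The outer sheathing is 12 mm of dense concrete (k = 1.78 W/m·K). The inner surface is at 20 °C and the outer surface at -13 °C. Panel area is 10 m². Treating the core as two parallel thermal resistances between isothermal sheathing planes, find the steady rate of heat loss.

Q ≈ 2190 W

Sheathing layers in series; stud and cavity paths in parallel between them.
R_inner = 0.014/(0.113×10) = 0.01239 K/W
R_stud  = 0.115/(51.7×0.11×10) = 0.002022 K/W
R_cav   = 0.115/(0.0423×0.89×10) = 0.3055 K/W
1/R_core = 1/R_stud + 1/R_cav → R_core = 0.002009 K/W
R_outer = 0.012/(1.78×10) = 6.742×10^-4 K/W
R_total = 0.01507 K/W
Q = ΔT/R_total = 33/0.01507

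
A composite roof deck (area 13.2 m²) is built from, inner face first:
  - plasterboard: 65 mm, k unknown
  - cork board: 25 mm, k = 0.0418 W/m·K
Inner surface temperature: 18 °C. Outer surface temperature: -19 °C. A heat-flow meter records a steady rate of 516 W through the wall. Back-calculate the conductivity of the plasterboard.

k ≈ 0.187 W/(m·K)

Model the wall as resistances in series:
R_cork board = L/(kA) = 0.025/(0.0418×13.2) = 0.04531 K/W
Sum of known resistances R_other = 0.04531 K/W
Total R = ΔT/Q = 37/516 = 0.07171 K/W
R_plasterboard = R_total − R_other = 0.0264 K/W
k = L/(R·A) = 0.065/(0.0264×13.2)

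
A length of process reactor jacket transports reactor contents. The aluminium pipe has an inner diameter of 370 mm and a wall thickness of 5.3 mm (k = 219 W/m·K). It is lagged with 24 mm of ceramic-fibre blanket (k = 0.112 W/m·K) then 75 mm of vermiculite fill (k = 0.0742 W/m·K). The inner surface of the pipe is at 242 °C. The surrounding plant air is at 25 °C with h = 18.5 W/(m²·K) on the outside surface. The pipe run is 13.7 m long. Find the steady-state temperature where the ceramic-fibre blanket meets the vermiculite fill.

T ≈ 199 °C

Cylindrical conduction, so R = ln(r₂/r₁)/(2πkL) per layer, in series:
R_aluminium pipe wall = ln(190.3/185)/(2π×219×13.7) = 1.498×10^-6 K/W
R_ceramic-fibre blanket = ln(214.3/190.3)/(2π×0.112×13.7) = 0.01232 K/W
R_vermiculite fill = ln(289.3/214.3)/(2π×0.0742×13.7) = 0.04698 K/W
R_outer film = 1/(h_o·2πr_oL) = 1/(18.5×2π×0.2893×13.7) = 0.002171 K/W
R_total = 0.06148 K/W
Q = ΔT/R_total = 217/0.06148
Q = 3530 W
T_interface = T_inner − Q·ΣR(inner→interface) = 242 − 3530×0.01232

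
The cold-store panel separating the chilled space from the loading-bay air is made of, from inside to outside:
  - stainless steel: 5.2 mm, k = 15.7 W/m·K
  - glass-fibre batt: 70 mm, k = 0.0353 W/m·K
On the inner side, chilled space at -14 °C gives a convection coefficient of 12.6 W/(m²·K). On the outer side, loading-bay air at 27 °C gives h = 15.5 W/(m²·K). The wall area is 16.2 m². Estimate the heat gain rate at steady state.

Q ≈ 312 W

Model the wall as resistances in series:
R_inner film = 1/(h_i·A) = 1/(12.6×16.2) = 0.004899 K/W
R_stainless steel = L/(kA) = 0.0052/(15.7×16.2) = 2.045×10^-5 K/W
R_glass-fibre batt = L/(kA) = 0.07/(0.0353×16.2) = 0.1224 K/W
R_outer film = 1/(h_o·A) = 1/(15.5×16.2) = 0.003982 K/W
R_total = 0.1313 K/W
Q = ΔT / R_total = 41 / 0.1313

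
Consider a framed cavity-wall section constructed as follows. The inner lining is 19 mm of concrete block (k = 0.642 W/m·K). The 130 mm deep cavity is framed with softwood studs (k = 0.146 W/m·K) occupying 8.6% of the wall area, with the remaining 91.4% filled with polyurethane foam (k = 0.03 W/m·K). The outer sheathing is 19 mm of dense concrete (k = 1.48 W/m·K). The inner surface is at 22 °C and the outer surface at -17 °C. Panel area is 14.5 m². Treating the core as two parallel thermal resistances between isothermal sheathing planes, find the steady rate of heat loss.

Q ≈ 172 W

Sheathing layers in series; stud and cavity paths in parallel between them.
R_inner = 0.019/(0.642×14.5) = 0.002041 K/W
R_stud  = 0.13/(0.146×0.086×14.5) = 0.714 K/W
R_cav   = 0.13/(0.03×0.914×14.5) = 0.327 K/W
1/R_core = 1/R_stud + 1/R_cav → R_core = 0.2243 K/W
R_outer = 0.019/(1.48×14.5) = 8.854×10^-4 K/W
R_total = 0.2272 K/W
Q = ΔT/R_total = 39/0.2272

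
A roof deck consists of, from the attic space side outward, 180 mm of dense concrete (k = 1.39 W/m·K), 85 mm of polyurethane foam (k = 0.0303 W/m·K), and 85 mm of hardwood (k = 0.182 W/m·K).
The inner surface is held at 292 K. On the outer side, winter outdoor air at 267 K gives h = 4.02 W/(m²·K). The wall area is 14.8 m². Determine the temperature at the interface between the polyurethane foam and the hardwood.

Treating each layer as a thermal resistance in series:
R_dense concrete = L/(kA) = 0.18/(1.39×14.8) = 0.00875 K/W
R_polyurethane foam = L/(kA) = 0.085/(0.0303×14.8) = 0.1895 K/W
R_hardwood = L/(kA) = 0.085/(0.182×14.8) = 0.03156 K/W
R_outer film = 1/(h_o·A) = 1/(4.02×14.8) = 0.01681 K/W
R_total = 0.2467 K/W;  Q = ΔT/R_total = 25/0.2467 = 101.4 W
T_interface = T_inner − Q·ΣR(inner→interface) = 292 − 101×0.1983

T ≈ 272 K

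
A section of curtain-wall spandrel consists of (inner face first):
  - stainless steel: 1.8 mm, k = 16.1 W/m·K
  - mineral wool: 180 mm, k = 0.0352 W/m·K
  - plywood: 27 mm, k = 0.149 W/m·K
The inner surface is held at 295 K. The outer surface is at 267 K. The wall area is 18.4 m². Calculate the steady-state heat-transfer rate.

Q ≈ 97.3 W

Model the wall as resistances in series:
R_stainless steel = L/(kA) = 0.0018/(16.1×18.4) = 6.076×10^-6 K/W
R_mineral wool = L/(kA) = 0.18/(0.0352×18.4) = 0.2779 K/W
R_plywood = L/(kA) = 0.027/(0.149×18.4) = 0.009848 K/W
R_total = 0.2878 K/W
Q = ΔT / R_total = 28 / 0.2878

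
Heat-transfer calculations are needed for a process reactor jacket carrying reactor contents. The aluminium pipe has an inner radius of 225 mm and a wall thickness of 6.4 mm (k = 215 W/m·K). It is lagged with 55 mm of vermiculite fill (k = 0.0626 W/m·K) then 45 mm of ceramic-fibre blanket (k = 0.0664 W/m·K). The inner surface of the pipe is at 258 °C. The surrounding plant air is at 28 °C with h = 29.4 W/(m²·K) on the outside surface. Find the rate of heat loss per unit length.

q′ ≈ 253 W/m

Treating each annulus and film as a series resistance:
R_aluminium pipe wall = ln(231.4/225)/(2π×215×1) = 2.076×10^-5 K/W
R_vermiculite fill = ln(286.4/231.4)/(2π×0.0626×1) = 0.5421 K/W
R_ceramic-fibre blanket = ln(331.4/286.4)/(2π×0.0664×1) = 0.3498 K/W
R_outer film = 1/(h_o·2πr_oL) = 1/(29.4×2π×0.3314×1) = 0.01634 K/W
R_total = 0.9083 K/W
Q = ΔT/R_total = 230/0.9083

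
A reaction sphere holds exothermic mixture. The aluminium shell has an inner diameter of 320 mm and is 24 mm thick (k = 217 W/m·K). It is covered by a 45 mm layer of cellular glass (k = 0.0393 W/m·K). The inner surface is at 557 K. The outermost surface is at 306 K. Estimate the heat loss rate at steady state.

Q ≈ 116 W

Spherical conduction: R = (1/r_in − 1/r_out)/(4πk) per layer; series-sum.
R_aluminium shell = (1/0.16 − 1/0.184)/(4π×217) = 2.99×10^-4 K/W
R_cellular glass = (1/0.184 − 1/0.229)/(4π×0.0393) = 2.163 K/W
R_total = 2.163 K/W
Q = ΔT/R_total = 251/2.163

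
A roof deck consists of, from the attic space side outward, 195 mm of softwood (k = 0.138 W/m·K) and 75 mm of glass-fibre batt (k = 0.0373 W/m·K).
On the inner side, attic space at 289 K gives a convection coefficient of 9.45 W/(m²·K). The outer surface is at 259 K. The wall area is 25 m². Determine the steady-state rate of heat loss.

Q ≈ 212 W

Using the resistance-network approach (series):
R_inner film = 1/(h_i·A) = 1/(9.45×25) = 0.004233 K/W
R_softwood = L/(kA) = 0.195/(0.138×25) = 0.05652 K/W
R_glass-fibre batt = L/(kA) = 0.075/(0.0373×25) = 0.08043 K/W
R_total = 0.1412 K/W
Q = ΔT / R_total = 30 / 0.1412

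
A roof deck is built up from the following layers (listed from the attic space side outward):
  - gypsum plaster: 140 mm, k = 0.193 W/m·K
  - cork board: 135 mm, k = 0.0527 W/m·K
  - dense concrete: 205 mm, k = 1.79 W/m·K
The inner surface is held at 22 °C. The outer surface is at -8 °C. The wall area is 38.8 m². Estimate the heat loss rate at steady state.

Series thermal resistances:
R_gypsum plaster = L/(kA) = 0.14/(0.193×38.8) = 0.0187 K/W
R_cork board = L/(kA) = 0.135/(0.0527×38.8) = 0.06602 K/W
R_dense concrete = L/(kA) = 0.205/(1.79×38.8) = 0.002952 K/W
R_total = 0.08767 K/W
Q = ΔT / R_total = 30 / 0.08767

Q ≈ 342 W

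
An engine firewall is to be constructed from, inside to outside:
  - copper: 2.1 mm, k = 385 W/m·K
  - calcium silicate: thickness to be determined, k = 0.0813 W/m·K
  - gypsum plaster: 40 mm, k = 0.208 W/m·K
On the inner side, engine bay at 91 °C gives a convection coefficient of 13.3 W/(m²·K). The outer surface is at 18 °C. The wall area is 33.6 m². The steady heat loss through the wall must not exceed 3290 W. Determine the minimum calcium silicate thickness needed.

Treating each layer as a thermal resistance in series:
R_inner film = 1/(h_i·A) = 1/(13.3×33.6) = 0.002238 K/W
R_copper = L/(kA) = 0.0021/(385×33.6) = 1.623×10^-7 K/W
R_gypsum plaster = L/(kA) = 0.04/(0.208×33.6) = 0.005723 K/W
Sum of the known resistances R_other = 0.007961 K/W
Required total resistance R_tot = ΔT/Q_allow = 73/3290 = 0.02219 K/W
R_calcium silicate = R_tot − R_other = 0.01423 K/W
L = R·k·A = 0.01423×0.0813×33.6

L ≈ 38.9 mm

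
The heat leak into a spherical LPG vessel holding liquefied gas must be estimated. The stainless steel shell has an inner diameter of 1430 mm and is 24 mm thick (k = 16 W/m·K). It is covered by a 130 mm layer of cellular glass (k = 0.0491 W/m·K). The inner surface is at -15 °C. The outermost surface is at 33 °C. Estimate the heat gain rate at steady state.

Q ≈ 146 W

For a spherical shell R = (1/r₁ − 1/r₂)/(4πk); film R = 1/(h·4πr²). In series:
R_stainless steel shell = (1/0.715 − 1/0.739)/(4π×16) = 2.259×10^-4 K/W
R_cellular glass = (1/0.739 − 1/0.869)/(4π×0.0491) = 0.3281 K/W
R_total = 0.3283 K/W
Q = ΔT/R_total = 48/0.3283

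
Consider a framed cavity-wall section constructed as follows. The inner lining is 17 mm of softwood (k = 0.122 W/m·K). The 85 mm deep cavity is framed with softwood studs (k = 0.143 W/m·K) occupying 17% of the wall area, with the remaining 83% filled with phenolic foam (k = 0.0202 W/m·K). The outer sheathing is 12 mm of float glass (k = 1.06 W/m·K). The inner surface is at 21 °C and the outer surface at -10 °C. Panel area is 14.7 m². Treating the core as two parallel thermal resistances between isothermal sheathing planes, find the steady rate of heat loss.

Q ≈ 205 W

Sheathing layers in series; stud and cavity paths in parallel between them.
R_inner = 0.017/(0.122×14.7) = 0.009479 K/W
R_stud  = 0.085/(0.143×0.17×14.7) = 0.2379 K/W
R_cav   = 0.085/(0.0202×0.83×14.7) = 0.3449 K/W
1/R_core = 1/R_stud + 1/R_cav → R_core = 0.1408 K/W
R_outer = 0.012/(1.06×14.7) = 7.701×10^-4 K/W
R_total = 0.151 K/W
Q = ΔT/R_total = 31/0.151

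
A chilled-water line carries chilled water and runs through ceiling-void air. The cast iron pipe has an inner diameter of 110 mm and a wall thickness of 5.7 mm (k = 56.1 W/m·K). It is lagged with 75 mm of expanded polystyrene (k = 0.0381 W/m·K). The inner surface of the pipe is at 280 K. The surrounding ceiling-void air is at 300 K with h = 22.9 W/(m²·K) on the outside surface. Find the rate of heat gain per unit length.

Radial resistances (cylindrical: R_cond = ln(r_o/r_i)/(2πkL), R_conv = 1/(h·2πrL)):
R_cast iron pipe wall = ln(60.7/55)/(2π×56.1×1) = 2.798×10^-4 K/W
R_expanded polystyrene = ln(135.7/60.7)/(2π×0.0381×1) = 3.361 K/W
R_outer film = 1/(h_o·2πr_oL) = 1/(22.9×2π×0.1357×1) = 0.05122 K/W
R_total = 3.412 K/W
Q = ΔT/R_total = 20/3.412

q′ ≈ 5.86 W/m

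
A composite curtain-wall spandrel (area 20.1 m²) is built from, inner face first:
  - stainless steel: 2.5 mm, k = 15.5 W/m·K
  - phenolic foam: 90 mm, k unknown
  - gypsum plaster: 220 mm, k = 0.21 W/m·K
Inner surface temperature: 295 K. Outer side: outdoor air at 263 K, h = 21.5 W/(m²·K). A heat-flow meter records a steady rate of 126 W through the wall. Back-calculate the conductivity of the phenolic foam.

k ≈ 0.0224 W/(m·K)

Model the wall as resistances in series:
R_stainless steel = L/(kA) = 0.0025/(15.5×20.1) = 8.024×10^-6 K/W
R_gypsum plaster = L/(kA) = 0.22/(0.21×20.1) = 0.05212 K/W
R_outer film = 1/(h_o·A) = 1/(21.5×20.1) = 0.002314 K/W
Sum of known resistances R_other = 0.05444 K/W
Total R = ΔT/Q = 32/126 = 0.254 K/W
R_phenolic foam = R_total − R_other = 0.1995 K/W
k = L/(R·A) = 0.09/(0.1995×20.1)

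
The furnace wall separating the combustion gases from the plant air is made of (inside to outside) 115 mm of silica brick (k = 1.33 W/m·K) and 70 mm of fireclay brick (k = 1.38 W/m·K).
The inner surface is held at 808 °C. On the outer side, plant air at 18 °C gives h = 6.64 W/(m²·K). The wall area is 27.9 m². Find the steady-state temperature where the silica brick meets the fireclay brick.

Model the wall as resistances in series:
R_silica brick = L/(kA) = 0.115/(1.33×27.9) = 0.003099 K/W
R_fireclay brick = L/(kA) = 0.07/(1.38×27.9) = 0.001818 K/W
R_outer film = 1/(h_o·A) = 1/(6.64×27.9) = 0.005398 K/W
R_total = 0.01032 K/W;  Q = ΔT/R_total = 790/0.01032 = 76590 W
T_interface = T_inner − Q·ΣR(inner→interface) = 808 − 76600×0.003099

T ≈ 571 °C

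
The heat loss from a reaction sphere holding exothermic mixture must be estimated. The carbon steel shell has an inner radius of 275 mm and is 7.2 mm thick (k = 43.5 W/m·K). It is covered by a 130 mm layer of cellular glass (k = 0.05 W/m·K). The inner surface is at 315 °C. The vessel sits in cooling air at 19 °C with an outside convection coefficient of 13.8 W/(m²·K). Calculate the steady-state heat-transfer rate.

Spherical conduction: R = (1/r_in − 1/r_out)/(4πk) per layer; series-sum.
R_carbon steel shell = (1/0.275 − 1/0.2822)/(4π×43.5) = 1.697×10^-4 K/W
R_cellular glass = (1/0.2822 − 1/0.4122)/(4π×0.05) = 1.779 K/W
R_outer film = 1/(h·4πr_o²) = 1/(13.8×4π×0.4122²) = 0.03394 K/W
R_total = 1.813 K/W
Q = ΔT/R_total = 296/1.813

Q ≈ 163 W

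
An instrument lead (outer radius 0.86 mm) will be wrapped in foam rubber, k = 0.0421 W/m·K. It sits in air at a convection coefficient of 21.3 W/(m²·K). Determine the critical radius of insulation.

For a cylinder r_cr = k/h = 0.0421/21.3
r_cr = 1.98 mm; since the bare radius (0.86 mm) is below r_cr, adding a thin layer of insulation will *increase* heat loss.

r_cr ≈ 1.98 mm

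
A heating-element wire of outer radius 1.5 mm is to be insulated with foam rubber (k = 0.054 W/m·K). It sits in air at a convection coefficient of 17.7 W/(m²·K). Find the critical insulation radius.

r_cr ≈ 3.05 mm

For a cylinder r_cr = k/h = 0.054/17.7
r_cr = 3.05 mm; since the bare radius (1.5 mm) is below r_cr, adding a thin layer of insulation will *increase* heat loss.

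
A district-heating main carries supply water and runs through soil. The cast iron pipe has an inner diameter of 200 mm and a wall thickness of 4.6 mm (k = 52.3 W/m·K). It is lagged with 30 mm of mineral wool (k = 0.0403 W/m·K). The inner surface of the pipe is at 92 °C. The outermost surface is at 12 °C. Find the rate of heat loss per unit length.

For a radial system each layer contributes R = ln(r_out/r_in)/(2πkL); films add R = 1/(hA).
R_cast iron pipe wall = ln(104.6/100)/(2π×52.3×1) = 1.369×10^-4 K/W
R_mineral wool = ln(134.6/104.6)/(2π×0.0403×1) = 0.9959 K/W
R_total = 0.996 K/W
Q = ΔT/R_total = 80/0.996

q′ ≈ 80.3 W/m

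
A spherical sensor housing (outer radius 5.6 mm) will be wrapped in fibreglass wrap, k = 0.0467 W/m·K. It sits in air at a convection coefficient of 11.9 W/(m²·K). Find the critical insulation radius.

r_cr ≈ 7.85 mm

For a sphere r_cr = 2k/h = 2×0.0467/11.9
r_cr = 7.85 mm; since the bare radius (5.6 mm) is below r_cr, adding a thin layer of insulation will *increase* heat loss.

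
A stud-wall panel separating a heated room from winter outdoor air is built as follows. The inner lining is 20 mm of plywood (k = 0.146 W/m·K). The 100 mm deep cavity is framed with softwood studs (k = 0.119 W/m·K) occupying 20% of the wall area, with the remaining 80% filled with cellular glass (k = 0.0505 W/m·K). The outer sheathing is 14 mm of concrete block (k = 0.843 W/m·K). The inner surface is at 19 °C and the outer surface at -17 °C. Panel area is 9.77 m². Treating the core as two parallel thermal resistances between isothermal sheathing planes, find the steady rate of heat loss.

Sheathing layers in series; stud and cavity paths in parallel between them.
R_inner = 0.02/(0.146×9.77) = 0.01402 K/W
R_stud  = 0.1/(0.119×0.2×9.77) = 0.4301 K/W
R_cav   = 0.1/(0.0505×0.8×9.77) = 0.2534 K/W
1/R_core = 1/R_stud + 1/R_cav → R_core = 0.1594 K/W
R_outer = 0.014/(0.843×9.77) = 0.0017 K/W
R_total = 0.1752 K/W
Q = ΔT/R_total = 36/0.1752

Q ≈ 206 W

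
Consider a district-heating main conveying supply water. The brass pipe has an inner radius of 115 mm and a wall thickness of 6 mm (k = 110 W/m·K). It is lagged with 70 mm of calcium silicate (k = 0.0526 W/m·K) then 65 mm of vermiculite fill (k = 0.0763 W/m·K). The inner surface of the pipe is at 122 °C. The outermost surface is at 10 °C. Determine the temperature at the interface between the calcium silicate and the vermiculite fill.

Radial resistances (cylindrical: R_cond = ln(r_o/r_i)/(2πkL), R_conv = 1/(h·2πrL)):
R_brass pipe wall = ln(121/115)/(2π×110×1) = 7.359×10^-5 K/W
R_calcium silicate = ln(191/121)/(2π×0.0526×1) = 1.381 K/W
R_vermiculite fill = ln(256/191)/(2π×0.0763×1) = 0.611 K/W
R_total = 1.992 K/W
Q = ΔT/R_total = 112/1.992
Q = 56.2 W/m
T_interface = T_inner − Q·ΣR(inner→interface) = 122 − 56.2×1.381

T ≈ 44.3 °C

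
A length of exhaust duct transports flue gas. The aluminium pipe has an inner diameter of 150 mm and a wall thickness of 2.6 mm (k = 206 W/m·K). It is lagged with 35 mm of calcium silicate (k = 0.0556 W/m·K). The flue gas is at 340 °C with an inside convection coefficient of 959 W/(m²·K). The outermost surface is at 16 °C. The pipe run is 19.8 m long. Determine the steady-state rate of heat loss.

Q ≈ 6010 W

Radial resistances (cylindrical: R_cond = ln(r_o/r_i)/(2πkL), R_conv = 1/(h·2πrL)):
R_inner film = 1/(h_i·2πr₁L) = 1/(959×2π×0.075×19.8) = 1.118×10^-4 K/W
R_aluminium pipe wall = ln(77.6/75)/(2π×206×19.8) = 1.33×10^-6 K/W
R_calcium silicate = ln(112.6/77.6)/(2π×0.0556×19.8) = 0.05382 K/W
R_total = 0.05393 K/W
Q = ΔT/R_total = 324/0.05393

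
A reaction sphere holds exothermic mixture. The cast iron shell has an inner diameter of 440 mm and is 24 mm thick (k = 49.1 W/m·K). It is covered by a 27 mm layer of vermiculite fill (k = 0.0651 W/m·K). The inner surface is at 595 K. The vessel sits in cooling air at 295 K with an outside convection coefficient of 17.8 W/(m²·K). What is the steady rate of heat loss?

Each spherical layer contributes R = (1/r_i − 1/r_o)/(4πk):
R_cast iron shell = (1/0.22 − 1/0.244)/(4π×49.1) = 7.246×10^-4 K/W
R_vermiculite fill = (1/0.244 − 1/0.271)/(4π×0.0651) = 0.4991 K/W
R_outer film = 1/(h·4πr_o²) = 1/(17.8×4π×0.271²) = 0.06087 K/W
R_total = 0.5607 K/W
Q = ΔT/R_total = 300/0.5607

Q ≈ 535 W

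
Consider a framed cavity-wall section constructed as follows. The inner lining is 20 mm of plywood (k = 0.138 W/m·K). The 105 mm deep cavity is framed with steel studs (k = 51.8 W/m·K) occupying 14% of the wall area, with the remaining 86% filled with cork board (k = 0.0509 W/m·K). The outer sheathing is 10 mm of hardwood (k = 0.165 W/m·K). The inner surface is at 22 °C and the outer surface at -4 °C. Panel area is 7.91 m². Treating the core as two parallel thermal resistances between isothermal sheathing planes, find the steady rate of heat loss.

Q ≈ 935 W

Sheathing layers in series; stud and cavity paths in parallel between them.
R_inner = 0.02/(0.138×7.91) = 0.01832 K/W
R_stud  = 0.105/(51.8×0.14×7.91) = 0.00183 K/W
R_cav   = 0.105/(0.0509×0.86×7.91) = 0.3032 K/W
1/R_core = 1/R_stud + 1/R_cav → R_core = 0.001819 K/W
R_outer = 0.01/(0.165×7.91) = 0.007662 K/W
R_total = 0.0278 K/W
Q = ΔT/R_total = 26/0.0278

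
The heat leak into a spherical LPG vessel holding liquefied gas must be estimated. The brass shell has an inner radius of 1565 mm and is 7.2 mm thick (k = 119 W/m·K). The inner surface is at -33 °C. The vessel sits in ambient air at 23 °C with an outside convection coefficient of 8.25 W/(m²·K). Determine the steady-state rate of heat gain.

Q ≈ 14300 W

For a spherical shell R = (1/r₁ − 1/r₂)/(4πk); film R = 1/(h·4πr²). In series:
R_brass shell = (1/1.565 − 1/1.5722)/(4π×119) = 1.957×10^-6 K/W
R_outer film = 1/(h·4πr_o²) = 1/(8.25×4π×1.5722²) = 0.003902 K/W
R_total = 0.003904 K/W
Q = ΔT/R_total = 56/0.003904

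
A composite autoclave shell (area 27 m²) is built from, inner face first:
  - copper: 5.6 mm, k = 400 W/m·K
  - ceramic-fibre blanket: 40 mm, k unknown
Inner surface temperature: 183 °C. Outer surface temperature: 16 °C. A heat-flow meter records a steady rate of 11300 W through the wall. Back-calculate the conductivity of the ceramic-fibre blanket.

k ≈ 0.1 W/(m·K)

Thermal resistances in series:
R_copper = L/(kA) = 0.0056/(400×27) = 5.185×10^-7 K/W
Sum of known resistances R_other = 5.185×10^-7 K/W
Total R = ΔT/Q = 167/11300 = 0.01478 K/W
R_ceramic-fibre blanket = R_total − R_other = 0.01478 K/W
k = L/(R·A) = 0.04/(0.01478×27)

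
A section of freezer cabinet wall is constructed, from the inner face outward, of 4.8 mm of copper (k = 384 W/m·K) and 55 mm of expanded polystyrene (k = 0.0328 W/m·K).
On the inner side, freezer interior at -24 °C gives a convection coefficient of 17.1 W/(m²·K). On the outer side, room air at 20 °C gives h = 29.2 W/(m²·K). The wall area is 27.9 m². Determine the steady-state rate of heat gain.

Q ≈ 694 W

Using the resistance-network approach (series):
R_inner film = 1/(h_i·A) = 1/(17.1×27.9) = 0.002096 K/W
R_copper = L/(kA) = 0.0048/(384×27.9) = 4.48×10^-7 K/W
R_expanded polystyrene = L/(kA) = 0.055/(0.0328×27.9) = 0.0601 K/W
R_outer film = 1/(h_o·A) = 1/(29.2×27.9) = 0.001227 K/W
R_total = 0.06343 K/W
Q = ΔT / R_total = 44 / 0.06343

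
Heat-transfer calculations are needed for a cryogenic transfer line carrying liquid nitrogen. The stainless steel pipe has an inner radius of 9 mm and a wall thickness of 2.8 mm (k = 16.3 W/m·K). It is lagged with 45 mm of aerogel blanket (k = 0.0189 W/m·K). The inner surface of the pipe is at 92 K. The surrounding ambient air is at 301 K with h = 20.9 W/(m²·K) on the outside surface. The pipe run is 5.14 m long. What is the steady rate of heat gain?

Q ≈ 80.4 W

Per-layer cylindrical resistances, series-summed:
R_stainless steel pipe wall = ln(11.8/9)/(2π×16.3×5.14) = 5.146×10^-4 K/W
R_aerogel blanket = ln(56.8/11.8)/(2π×0.0189×5.14) = 2.574 K/W
R_outer film = 1/(h_o·2πr_oL) = 1/(20.9×2π×0.0568×5.14) = 0.02608 K/W
R_total = 2.601 K/W
Q = ΔT/R_total = 209/2.601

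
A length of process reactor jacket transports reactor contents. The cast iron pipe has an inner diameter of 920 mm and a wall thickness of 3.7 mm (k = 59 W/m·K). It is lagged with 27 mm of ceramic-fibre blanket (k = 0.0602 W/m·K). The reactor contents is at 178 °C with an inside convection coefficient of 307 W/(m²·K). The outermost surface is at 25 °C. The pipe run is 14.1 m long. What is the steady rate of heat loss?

Q ≈ 14300 W

For a radial system each layer contributes R = ln(r_out/r_in)/(2πkL); films add R = 1/(hA).
R_inner film = 1/(h_i·2πr₁L) = 1/(307×2π×0.46×14.1) = 7.993×10^-5 K/W
R_cast iron pipe wall = ln(463.7/460)/(2π×59×14.1) = 1.533×10^-6 K/W
R_ceramic-fibre blanket = ln(490.7/463.7)/(2π×0.0602×14.1) = 0.01061 K/W
R_total = 0.01069 K/W
Q = ΔT/R_total = 153/0.01069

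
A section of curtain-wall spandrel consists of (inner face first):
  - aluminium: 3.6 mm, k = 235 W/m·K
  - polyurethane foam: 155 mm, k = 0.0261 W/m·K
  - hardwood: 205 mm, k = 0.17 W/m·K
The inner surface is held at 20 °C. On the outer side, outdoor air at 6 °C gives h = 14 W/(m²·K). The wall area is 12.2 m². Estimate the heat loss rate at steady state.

Q ≈ 23.7 W

Treating each layer as a thermal resistance in series:
R_aluminium = L/(kA) = 0.0036/(235×12.2) = 1.256×10^-6 K/W
R_polyurethane foam = L/(kA) = 0.155/(0.0261×12.2) = 0.4868 K/W
R_hardwood = L/(kA) = 0.205/(0.17×12.2) = 0.09884 K/W
R_outer film = 1/(h_o·A) = 1/(14×12.2) = 0.005855 K/W
R_total = 0.5915 K/W
Q = ΔT / R_total = 14 / 0.5915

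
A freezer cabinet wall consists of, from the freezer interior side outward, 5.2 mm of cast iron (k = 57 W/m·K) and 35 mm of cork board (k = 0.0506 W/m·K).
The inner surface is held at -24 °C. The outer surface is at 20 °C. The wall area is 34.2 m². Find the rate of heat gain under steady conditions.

Model the wall as resistances in series:
R_cast iron = L/(kA) = 0.0052/(57×34.2) = 2.667×10^-6 K/W
R_cork board = L/(kA) = 0.035/(0.0506×34.2) = 0.02023 K/W
R_total = 0.02023 K/W
Q = ΔT / R_total = 44 / 0.02023

Q ≈ 2180 W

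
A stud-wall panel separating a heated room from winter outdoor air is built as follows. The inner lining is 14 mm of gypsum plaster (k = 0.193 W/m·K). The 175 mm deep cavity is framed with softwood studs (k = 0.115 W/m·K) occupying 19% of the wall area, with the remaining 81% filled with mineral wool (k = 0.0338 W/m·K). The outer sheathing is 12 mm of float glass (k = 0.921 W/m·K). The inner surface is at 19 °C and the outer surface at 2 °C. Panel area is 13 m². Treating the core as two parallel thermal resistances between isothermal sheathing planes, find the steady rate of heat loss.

Sheathing layers in series; stud and cavity paths in parallel between them.
R_inner = 0.014/(0.193×13) = 0.00558 K/W
R_stud  = 0.175/(0.115×0.19×13) = 0.6161 K/W
R_cav   = 0.175/(0.0338×0.81×13) = 0.4917 K/W
1/R_core = 1/R_stud + 1/R_cav → R_core = 0.2735 K/W
R_outer = 0.012/(0.921×13) = 0.001002 K/W
R_total = 0.28 K/W
Q = ΔT/R_total = 17/0.28

Q ≈ 60.7 W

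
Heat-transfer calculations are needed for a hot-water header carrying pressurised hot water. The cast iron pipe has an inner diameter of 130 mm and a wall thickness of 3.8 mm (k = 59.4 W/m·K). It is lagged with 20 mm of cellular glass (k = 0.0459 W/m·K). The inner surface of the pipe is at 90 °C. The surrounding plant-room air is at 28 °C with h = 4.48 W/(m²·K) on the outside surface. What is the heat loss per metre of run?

q′ ≈ 48.2 W/m

Cylindrical conduction, so R = ln(r₂/r₁)/(2πkL) per layer, in series:
R_cast iron pipe wall = ln(68.8/65)/(2π×59.4×1) = 1.522×10^-4 K/W
R_cellular glass = ln(88.8/68.8)/(2π×0.0459×1) = 0.8848 K/W
R_outer film = 1/(h_o·2πr_oL) = 1/(4.48×2π×0.0888×1) = 0.4001 K/W
R_total = 1.285 K/W
Q = ΔT/R_total = 62/1.285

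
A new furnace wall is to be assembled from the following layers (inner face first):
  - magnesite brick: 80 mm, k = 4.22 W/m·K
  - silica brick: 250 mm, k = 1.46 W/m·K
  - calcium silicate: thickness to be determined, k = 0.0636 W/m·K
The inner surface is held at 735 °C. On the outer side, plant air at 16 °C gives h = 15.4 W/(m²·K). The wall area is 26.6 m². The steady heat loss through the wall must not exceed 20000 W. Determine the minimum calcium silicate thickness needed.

L ≈ 44.6 mm

Series thermal resistances:
R_magnesite brick = L/(kA) = 0.08/(4.22×26.6) = 7.127×10^-4 K/W
R_silica brick = L/(kA) = 0.25/(1.46×26.6) = 0.006437 K/W
R_outer film = 1/(h_o·A) = 1/(15.4×26.6) = 0.002441 K/W
Sum of the known resistances R_other = 0.009591 K/W
Required total resistance R_tot = ΔT/Q_allow = 719/20000 = 0.03595 K/W
R_calcium silicate = R_tot − R_other = 0.02636 K/W
L = R·k·A = 0.02636×0.0636×26.6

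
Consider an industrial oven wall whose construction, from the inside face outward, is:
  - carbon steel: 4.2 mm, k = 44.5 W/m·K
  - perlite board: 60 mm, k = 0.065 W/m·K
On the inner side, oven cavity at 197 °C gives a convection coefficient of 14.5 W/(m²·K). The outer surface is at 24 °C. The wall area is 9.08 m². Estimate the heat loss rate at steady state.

Q ≈ 1580 W

Thermal resistances in series:
R_inner film = 1/(h_i·A) = 1/(14.5×9.08) = 0.007595 K/W
R_carbon steel = L/(kA) = 0.0042/(44.5×9.08) = 1.039×10^-5 K/W
R_perlite board = L/(kA) = 0.06/(0.065×9.08) = 0.1017 K/W
R_total = 0.1093 K/W
Q = ΔT / R_total = 173 / 0.1093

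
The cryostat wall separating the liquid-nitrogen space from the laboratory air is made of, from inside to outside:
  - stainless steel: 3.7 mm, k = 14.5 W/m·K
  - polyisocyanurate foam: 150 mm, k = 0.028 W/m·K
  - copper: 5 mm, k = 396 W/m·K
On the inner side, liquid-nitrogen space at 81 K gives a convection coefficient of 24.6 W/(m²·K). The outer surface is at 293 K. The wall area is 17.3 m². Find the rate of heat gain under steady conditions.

Using the resistance-network approach (series):
R_inner film = 1/(h_i·A) = 1/(24.6×17.3) = 0.00235 K/W
R_stainless steel = L/(kA) = 0.0037/(14.5×17.3) = 1.475×10^-5 K/W
R_polyisocyanurate foam = L/(kA) = 0.15/(0.028×17.3) = 0.3097 K/W
R_copper = L/(kA) = 0.005/(396×17.3) = 7.298×10^-7 K/W
R_total = 0.312 K/W
Q = ΔT / R_total = 212 / 0.312

Q ≈ 679 W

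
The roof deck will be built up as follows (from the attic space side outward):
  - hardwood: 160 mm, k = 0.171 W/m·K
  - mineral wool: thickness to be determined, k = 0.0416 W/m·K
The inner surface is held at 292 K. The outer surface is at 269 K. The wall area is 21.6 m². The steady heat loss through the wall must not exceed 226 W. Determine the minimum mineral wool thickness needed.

L ≈ 52.5 mm

Using the resistance-network approach (series):
R_hardwood = L/(kA) = 0.16/(0.171×21.6) = 0.04332 K/W
Sum of the known resistances R_other = 0.04332 K/W
Required total resistance R_tot = ΔT/Q_allow = 23/226 = 0.1018 K/W
R_mineral wool = R_tot − R_other = 0.05845 K/W
L = R·k·A = 0.05845×0.0416×21.6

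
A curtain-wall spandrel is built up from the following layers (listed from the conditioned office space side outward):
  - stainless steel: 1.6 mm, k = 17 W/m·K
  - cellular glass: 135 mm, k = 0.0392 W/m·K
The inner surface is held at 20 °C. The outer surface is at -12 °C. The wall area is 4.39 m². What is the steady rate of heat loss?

Q ≈ 40.8 W

Series thermal resistances:
R_stainless steel = L/(kA) = 0.0016/(17×4.39) = 2.144×10^-5 K/W
R_cellular glass = L/(kA) = 0.135/(0.0392×4.39) = 0.7845 K/W
R_total = 0.7845 K/W
Q = ΔT / R_total = 32 / 0.7845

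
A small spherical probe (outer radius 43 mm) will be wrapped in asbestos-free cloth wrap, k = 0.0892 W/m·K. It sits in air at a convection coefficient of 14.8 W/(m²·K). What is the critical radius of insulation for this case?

For a sphere r_cr = 2k/h = 2×0.0892/14.8
r_cr = 12.1 mm; since the bare radius (43 mm) is above r_cr, any added insulation will reduce heat loss.

r_cr ≈ 12.1 mm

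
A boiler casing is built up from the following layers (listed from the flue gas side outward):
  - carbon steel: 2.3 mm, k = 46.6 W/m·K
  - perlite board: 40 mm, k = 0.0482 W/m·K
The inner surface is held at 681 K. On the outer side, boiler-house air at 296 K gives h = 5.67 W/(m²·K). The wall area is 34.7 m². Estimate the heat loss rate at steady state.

Q ≈ 13300 W

Model the wall as resistances in series:
R_carbon steel = L/(kA) = 0.0023/(46.6×34.7) = 1.422×10^-6 K/W
R_perlite board = L/(kA) = 0.04/(0.0482×34.7) = 0.02392 K/W
R_outer film = 1/(h_o·A) = 1/(5.67×34.7) = 0.005083 K/W
R_total = 0.029 K/W
Q = ΔT / R_total = 385 / 0.029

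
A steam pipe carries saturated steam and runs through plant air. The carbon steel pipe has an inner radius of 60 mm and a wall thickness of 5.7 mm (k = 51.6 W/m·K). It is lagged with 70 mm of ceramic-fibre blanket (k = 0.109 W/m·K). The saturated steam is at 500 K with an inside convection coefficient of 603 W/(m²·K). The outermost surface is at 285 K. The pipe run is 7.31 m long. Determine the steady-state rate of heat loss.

Q ≈ 1480 W

Treating each annulus and film as a series resistance:
R_inner film = 1/(h_i·2πr₁L) = 1/(603×2π×0.06×7.31) = 6.018×10^-4 K/W
R_carbon steel pipe wall = ln(65.7/60)/(2π×51.6×7.31) = 3.829×10^-5 K/W
R_ceramic-fibre blanket = ln(135.7/65.7)/(2π×0.109×7.31) = 0.1449 K/W
R_total = 0.1455 K/W
Q = ΔT/R_total = 215/0.1455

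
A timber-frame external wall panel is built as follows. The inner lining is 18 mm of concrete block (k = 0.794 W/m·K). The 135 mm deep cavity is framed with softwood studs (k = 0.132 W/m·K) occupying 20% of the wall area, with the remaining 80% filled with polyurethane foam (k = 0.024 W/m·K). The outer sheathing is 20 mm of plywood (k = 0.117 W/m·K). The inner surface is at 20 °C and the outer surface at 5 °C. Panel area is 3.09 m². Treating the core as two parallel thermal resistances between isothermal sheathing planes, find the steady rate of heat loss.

Q ≈ 14.7 W

Sheathing layers in series; stud and cavity paths in parallel between them.
R_inner = 0.018/(0.794×3.09) = 0.007337 K/W
R_stud  = 0.135/(0.132×0.2×3.09) = 1.655 K/W
R_cav   = 0.135/(0.024×0.8×3.09) = 2.275 K/W
1/R_core = 1/R_stud + 1/R_cav → R_core = 0.9581 K/W
R_outer = 0.02/(0.117×3.09) = 0.05532 K/W
R_total = 1.021 K/W
Q = ΔT/R_total = 15/1.021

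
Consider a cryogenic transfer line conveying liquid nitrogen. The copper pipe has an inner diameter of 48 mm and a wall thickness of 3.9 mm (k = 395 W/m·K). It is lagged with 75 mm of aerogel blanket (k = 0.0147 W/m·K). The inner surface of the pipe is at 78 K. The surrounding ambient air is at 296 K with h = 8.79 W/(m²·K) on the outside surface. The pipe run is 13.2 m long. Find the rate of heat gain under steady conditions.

Cylindrical conduction, so R = ln(r₂/r₁)/(2πkL) per layer, in series:
R_copper pipe wall = ln(27.9/24)/(2π×395×13.2) = 4.596×10^-6 K/W
R_aerogel blanket = ln(102.9/27.9)/(2π×0.0147×13.2) = 1.07 K/W
R_outer film = 1/(h_o·2πr_oL) = 1/(8.79×2π×0.1029×13.2) = 0.01333 K/W
R_total = 1.084 K/W
Q = ΔT/R_total = 218/1.084

Q ≈ 201 W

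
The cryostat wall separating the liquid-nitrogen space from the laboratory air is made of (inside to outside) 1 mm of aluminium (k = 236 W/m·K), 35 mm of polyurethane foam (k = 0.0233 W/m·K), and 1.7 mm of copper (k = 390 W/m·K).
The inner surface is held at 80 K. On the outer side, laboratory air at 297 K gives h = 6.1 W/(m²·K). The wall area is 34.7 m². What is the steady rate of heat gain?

Q ≈ 4520 W

Thermal resistances in series:
R_aluminium = L/(kA) = 0.001/(236×34.7) = 1.221×10^-7 K/W
R_polyurethane foam = L/(kA) = 0.035/(0.0233×34.7) = 0.04329 K/W
R_copper = L/(kA) = 0.0017/(390×34.7) = 1.256×10^-7 K/W
R_outer film = 1/(h_o·A) = 1/(6.1×34.7) = 0.004724 K/W
R_total = 0.04801 K/W
Q = ΔT / R_total = 217 / 0.04801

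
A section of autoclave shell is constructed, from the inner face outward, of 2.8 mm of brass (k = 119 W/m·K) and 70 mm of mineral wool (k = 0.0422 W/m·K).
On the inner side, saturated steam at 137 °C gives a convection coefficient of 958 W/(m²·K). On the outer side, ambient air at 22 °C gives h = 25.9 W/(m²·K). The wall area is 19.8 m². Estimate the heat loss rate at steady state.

Using the resistance-network approach (series):
R_inner film = 1/(h_i·A) = 1/(958×19.8) = 5.272×10^-5 K/W
R_brass = L/(kA) = 0.0028/(119×19.8) = 1.188×10^-6 K/W
R_mineral wool = L/(kA) = 0.07/(0.0422×19.8) = 0.08378 K/W
R_outer film = 1/(h_o·A) = 1/(25.9×19.8) = 0.00195 K/W
R_total = 0.08578 K/W
Q = ΔT / R_total = 115 / 0.08578

Q ≈ 1340 W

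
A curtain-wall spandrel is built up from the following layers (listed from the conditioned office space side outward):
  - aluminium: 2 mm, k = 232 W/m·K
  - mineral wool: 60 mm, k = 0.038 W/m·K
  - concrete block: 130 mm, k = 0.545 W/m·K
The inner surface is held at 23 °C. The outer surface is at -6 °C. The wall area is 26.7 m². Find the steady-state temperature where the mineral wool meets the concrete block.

Model the wall as resistances in series:
R_aluminium = L/(kA) = 0.002/(232×26.7) = 3.229×10^-7 K/W
R_mineral wool = L/(kA) = 0.06/(0.038×26.7) = 0.05914 K/W
R_concrete block = L/(kA) = 0.13/(0.545×26.7) = 0.008934 K/W
R_total = 0.06807 K/W;  Q = ΔT/R_total = 29/0.06807 = 426 W
T_interface = T_inner − Q·ΣR(inner→interface) = 23 − 426×0.05914

T ≈ -2.19 °C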